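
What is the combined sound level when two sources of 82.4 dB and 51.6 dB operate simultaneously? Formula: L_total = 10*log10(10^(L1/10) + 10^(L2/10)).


10^(82.4/10) = 1.7378e+08
10^(51.6/10) = 144544
Sum = 1.7378e+08 + 144544 = 1.73925e+08
L_total = 10*log10(1.73925e+08) = 82.404 dB


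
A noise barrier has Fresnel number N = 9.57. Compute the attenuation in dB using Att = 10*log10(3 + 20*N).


3 + 20*N = 3 + 20*9.57 = 194.4
Att = 10*log10(194.4) = 22.887 dB


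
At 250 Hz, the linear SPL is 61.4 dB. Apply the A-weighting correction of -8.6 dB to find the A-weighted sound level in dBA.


A-weighting table: 250 Hz -> -8.6 dB correction
SPL_A = SPL + correction = 61.4 + (-8.6) = 52.8 dBA


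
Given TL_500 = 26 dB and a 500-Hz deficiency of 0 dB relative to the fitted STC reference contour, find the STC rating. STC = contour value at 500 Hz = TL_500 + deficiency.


By ASTM E413, STC = value of the fitted reference contour at 500 Hz.
Contour value at 500 Hz = TL_500 + deficiency = 26 + 0 = 26
STC = 26


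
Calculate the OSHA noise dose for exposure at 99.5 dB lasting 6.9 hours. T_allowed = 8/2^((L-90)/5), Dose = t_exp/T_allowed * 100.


T_allowed = 8 / 2^((99.5 - 90)/5) = 2.14355 hr
Dose = 6.9 / 2.14355 * 100 = 321.9 %


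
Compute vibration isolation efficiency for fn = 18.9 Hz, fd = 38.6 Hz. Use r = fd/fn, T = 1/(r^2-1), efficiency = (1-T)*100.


r = 38.6 / 18.9 = 2.04233
r^2 - 1 = 2.04233^2 - 1 = 3.17111
T = 1/3.17111 = 0.315347
Efficiency = (1 - 0.315347)*100 = 68.465 %


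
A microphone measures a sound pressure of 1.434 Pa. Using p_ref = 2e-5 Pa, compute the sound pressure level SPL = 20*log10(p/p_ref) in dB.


p / p_ref = 1.434 / 2e-5 = 71700
SPL = 20 * log10(71700) = 97.11 dB


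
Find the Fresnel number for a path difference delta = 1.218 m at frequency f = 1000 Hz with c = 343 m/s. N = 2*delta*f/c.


N = 2*delta*f/c = 2*delta/lambda, where lambda = c/f
lambda = 343 / 1000 = 0.343 m
N = 2 * 1.218 / 0.343 = 7.102


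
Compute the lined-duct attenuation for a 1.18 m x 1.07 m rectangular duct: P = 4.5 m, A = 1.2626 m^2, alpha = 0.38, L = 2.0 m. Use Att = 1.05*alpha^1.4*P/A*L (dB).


alpha^1.4 = 0.38^1.4 = 0.258046
Attenuation rate = 1.05 * alpha^1.4 * P / A
= 1.05 * 0.258046 * 4.5 / 1.2626 = 0.96568 dB/m
Total Att = 0.96568 * 2.0 = 1.9314 dB


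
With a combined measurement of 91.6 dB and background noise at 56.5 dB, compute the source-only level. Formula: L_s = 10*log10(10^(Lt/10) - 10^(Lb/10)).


10^(91.6/10) = 1.44544e+09
10^(56.5/10) = 446684
Difference = 1.44544e+09 - 446684 = 1.44499e+09
L_source = 10*log10(1.44499e+09) = 91.599 dB


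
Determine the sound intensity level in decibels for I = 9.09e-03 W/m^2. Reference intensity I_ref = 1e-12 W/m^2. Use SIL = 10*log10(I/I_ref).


I / I_ref = 9.09e-03 / 1e-12 = 9.09e+09
SIL = 10 * log10(9.09e+09) = 99.586 dB


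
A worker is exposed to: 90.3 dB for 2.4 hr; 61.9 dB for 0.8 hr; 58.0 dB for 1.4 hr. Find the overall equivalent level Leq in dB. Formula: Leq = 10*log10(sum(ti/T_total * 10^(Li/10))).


T_total = 2.4 + 0.8 + 1.4 = 4.6 hr
(2.4/4.6) * 10^(90.3/10) = 5.59054e+08
(0.8/4.6) * 10^(61.9/10) = 269359
(1.4/4.6) * 10^(58.0/10) = 192030
Sum = 5.59054e+08 + 269359 + 192030 = 5.59515e+08
Leq = 10*log10(5.59515e+08) = 87.478 dB


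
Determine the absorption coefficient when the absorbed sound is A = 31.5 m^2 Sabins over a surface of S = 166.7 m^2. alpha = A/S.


Absorption coefficient = absorbed power / incident power
alpha = A / S = 31.5 / 166.7 = 0.18896


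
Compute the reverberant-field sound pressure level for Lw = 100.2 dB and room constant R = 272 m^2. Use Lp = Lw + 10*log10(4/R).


4/R = 4/272 = 0.0147059
Lp = 100.2 + 10*log10(0.0147059) = 81.875 dB


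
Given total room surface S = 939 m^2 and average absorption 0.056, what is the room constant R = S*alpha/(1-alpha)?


R = 939 * 0.056 / (1 - 0.056) = 55.703 m^2


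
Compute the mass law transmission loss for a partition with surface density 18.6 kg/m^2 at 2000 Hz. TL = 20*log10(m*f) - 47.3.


m * f = 18.6 * 2000 = 37200
20*log10(37200) = 91.4109 dB
TL = 91.4109 - 47.3 = 44.111 dB


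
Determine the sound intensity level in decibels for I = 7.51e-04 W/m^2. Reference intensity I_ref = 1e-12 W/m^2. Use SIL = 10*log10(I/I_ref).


I / I_ref = 7.51e-04 / 1e-12 = 7.51e+08
SIL = 10 * log10(7.51e+08) = 88.756 dB


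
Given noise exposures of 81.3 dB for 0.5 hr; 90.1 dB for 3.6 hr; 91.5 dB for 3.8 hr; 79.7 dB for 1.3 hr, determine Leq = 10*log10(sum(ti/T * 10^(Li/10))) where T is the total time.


T_total = 0.5 + 3.6 + 3.8 + 1.3 = 9.2 hr
(0.5/9.2) * 10^(81.3/10) = 7.33132e+06
(3.6/9.2) * 10^(90.1/10) = 4.00419e+08
(3.8/9.2) * 10^(91.5/10) = 5.83439e+08
(1.3/9.2) * 10^(79.7/10) = 1.31873e+07
Sum = 7.33132e+06 + 4.00419e+08 + 5.83439e+08 + 1.31873e+07 = 1.00438e+09
Leq = 10*log10(1.00438e+09) = 90.019 dB


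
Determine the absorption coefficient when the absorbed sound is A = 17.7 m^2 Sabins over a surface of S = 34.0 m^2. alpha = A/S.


Absorption coefficient = absorbed power / incident power
alpha = A / S = 17.7 / 34.0 = 0.52059


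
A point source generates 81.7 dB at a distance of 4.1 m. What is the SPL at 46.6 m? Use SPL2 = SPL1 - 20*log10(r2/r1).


r2/r1 = 46.6/4.1 = 11.3659
Correction = 20*log10(11.3659) = 21.1121 dB
SPL2 = 81.7 - 21.1121 = 60.588 dB


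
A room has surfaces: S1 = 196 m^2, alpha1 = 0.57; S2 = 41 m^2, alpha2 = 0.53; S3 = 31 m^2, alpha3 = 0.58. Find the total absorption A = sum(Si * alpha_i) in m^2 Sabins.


196 * 0.57 = 111.72
41 * 0.53 = 21.73
31 * 0.58 = 17.98
A_total = 111.72 + 21.73 + 17.98 = 151.43 m^2


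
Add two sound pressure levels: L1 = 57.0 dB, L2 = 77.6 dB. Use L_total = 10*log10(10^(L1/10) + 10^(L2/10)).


10^(57.0/10) = 501187
10^(77.6/10) = 5.7544e+07
Sum = 501187 + 5.7544e+07 = 5.80452e+07
L_total = 10*log10(5.80452e+07) = 77.638 dB


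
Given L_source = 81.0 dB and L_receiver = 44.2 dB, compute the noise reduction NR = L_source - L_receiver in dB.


NR = L_source - L_receiver (difference between source and receiving room levels)
NR = 81.0 - 44.2 = 36.8 dB


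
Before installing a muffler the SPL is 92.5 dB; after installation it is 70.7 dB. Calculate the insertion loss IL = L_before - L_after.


Insertion loss = SPL without muffler - SPL with muffler
IL = 92.5 - 70.7 = 21.8 dB


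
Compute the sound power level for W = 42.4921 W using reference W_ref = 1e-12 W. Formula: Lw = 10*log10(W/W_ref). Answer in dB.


W / W_ref = 42.4921 / 1e-12 = 4.24921e+13
Lw = 10 * log10(4.24921e+13) = 136.28 dB


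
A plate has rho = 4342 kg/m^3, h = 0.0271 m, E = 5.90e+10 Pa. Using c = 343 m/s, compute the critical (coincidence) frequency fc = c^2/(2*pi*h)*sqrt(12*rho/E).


12*rho/E = 12*4342/5.90e+10 = 8.83119e-07
sqrt(12*rho/E) = sqrt(8.83119e-07) = 0.000939744
c^2/(2*pi*h) = 343^2/(2*pi*0.0271) = 690938
fc = 690938 * 0.000939744 = 649.3 Hz


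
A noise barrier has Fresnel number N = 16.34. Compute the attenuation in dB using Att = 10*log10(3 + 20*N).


3 + 20*N = 3 + 20*16.34 = 329.8
Att = 10*log10(329.8) = 25.183 dB


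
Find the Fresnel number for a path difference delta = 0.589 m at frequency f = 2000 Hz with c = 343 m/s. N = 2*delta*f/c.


N = 2*delta*f/c = 2*delta/lambda, where lambda = c/f
lambda = 343 / 2000 = 0.1715 m
N = 2 * 0.589 / 0.1715 = 6.8688


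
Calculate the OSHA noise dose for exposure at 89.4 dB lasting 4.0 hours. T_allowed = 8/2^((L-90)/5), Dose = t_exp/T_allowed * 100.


T_allowed = 8 / 2^((89.4 - 90)/5) = 8.69388 hr
Dose = 4.0 / 8.69388 * 100 = 46.009 %


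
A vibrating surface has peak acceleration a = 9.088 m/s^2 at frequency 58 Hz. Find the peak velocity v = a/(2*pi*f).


omega = 2*pi*f = 2*pi*58 = 364.425 rad/s
v = a / omega = 9.088 / 364.425 = 0.024938 m/s


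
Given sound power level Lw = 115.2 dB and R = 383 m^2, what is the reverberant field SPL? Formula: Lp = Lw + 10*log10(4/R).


4/R = 4/383 = 0.0104439
Lp = 115.2 + 10*log10(0.0104439) = 95.389 dB


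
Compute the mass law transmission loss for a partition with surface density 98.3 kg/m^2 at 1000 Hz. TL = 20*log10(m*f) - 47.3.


m * f = 98.3 * 1000 = 98300
20*log10(98300) = 99.8511 dB
TL = 99.8511 - 47.3 = 52.551 dB


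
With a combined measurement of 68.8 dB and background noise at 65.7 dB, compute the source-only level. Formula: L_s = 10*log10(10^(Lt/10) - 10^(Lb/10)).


10^(68.8/10) = 7.58578e+06
10^(65.7/10) = 3.71535e+06
Difference = 7.58578e+06 - 3.71535e+06 = 3.87043e+06
L_source = 10*log10(3.87043e+06) = 65.878 dB


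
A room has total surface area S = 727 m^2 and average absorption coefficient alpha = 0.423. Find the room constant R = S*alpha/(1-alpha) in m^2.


R = 727 * 0.423 / (1 - 0.423) = 532.97 m^2


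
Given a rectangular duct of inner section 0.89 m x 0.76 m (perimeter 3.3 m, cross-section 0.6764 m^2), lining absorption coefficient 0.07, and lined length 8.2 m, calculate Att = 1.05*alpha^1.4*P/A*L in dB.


alpha^1.4 = 0.07^1.4 = 0.0241622
Attenuation rate = 1.05 * alpha^1.4 * P / A
= 1.05 * 0.0241622 * 3.3 / 0.6764 = 0.123776 dB/m
Total Att = 0.123776 * 8.2 = 1.015 dB


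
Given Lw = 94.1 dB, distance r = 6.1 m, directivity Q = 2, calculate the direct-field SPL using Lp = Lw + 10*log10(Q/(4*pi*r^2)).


4*pi*r^2 = 4*pi*6.1^2 = 467.595 m^2
Q / (4*pi*r^2) = 2 / 467.595 = 0.00427721
Lp = 94.1 + 10*log10(0.00427721) = 70.412 dB


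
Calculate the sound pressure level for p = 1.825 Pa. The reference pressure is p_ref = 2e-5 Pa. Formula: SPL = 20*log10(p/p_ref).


p / p_ref = 1.825 / 2e-5 = 91250
SPL = 20 * log10(91250) = 99.205 dB


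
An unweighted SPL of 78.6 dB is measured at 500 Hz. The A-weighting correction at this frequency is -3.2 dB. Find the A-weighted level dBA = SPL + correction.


A-weighting table: 500 Hz -> -3.2 dB correction
SPL_A = SPL + correction = 78.6 + (-3.2) = 75.4 dBA


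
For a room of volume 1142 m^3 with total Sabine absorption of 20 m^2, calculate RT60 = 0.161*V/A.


RT60 = 0.161 * 1142 / 20 = 9.1931 s


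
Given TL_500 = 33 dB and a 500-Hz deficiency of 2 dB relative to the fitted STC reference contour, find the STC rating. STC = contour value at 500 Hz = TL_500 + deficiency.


By ASTM E413, STC = value of the fitted reference contour at 500 Hz.
Contour value at 500 Hz = TL_500 + deficiency = 33 + 2 = 35
STC = 35


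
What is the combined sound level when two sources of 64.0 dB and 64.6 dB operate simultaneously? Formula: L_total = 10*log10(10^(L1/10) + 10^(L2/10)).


10^(64.0/10) = 2.51189e+06
10^(64.6/10) = 2.88403e+06
Sum = 2.51189e+06 + 2.88403e+06 = 5.39592e+06
L_total = 10*log10(5.39592e+06) = 67.321 dB


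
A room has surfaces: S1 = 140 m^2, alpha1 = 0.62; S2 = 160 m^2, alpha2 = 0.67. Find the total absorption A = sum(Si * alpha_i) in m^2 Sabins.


140 * 0.62 = 86.8
160 * 0.67 = 107.2
A_total = 86.8 + 107.2 = 194 m^2


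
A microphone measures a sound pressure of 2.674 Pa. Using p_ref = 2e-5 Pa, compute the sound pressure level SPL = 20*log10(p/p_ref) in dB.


p / p_ref = 2.674 / 2e-5 = 133700
SPL = 20 * log10(133700) = 102.52 dB


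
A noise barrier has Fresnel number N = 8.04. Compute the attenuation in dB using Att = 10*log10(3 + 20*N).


3 + 20*N = 3 + 20*8.04 = 163.8
Att = 10*log10(163.8) = 22.143 dB


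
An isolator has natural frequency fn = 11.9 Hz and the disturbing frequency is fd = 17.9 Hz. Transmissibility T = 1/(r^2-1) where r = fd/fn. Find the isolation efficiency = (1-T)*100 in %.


r = 17.9 / 11.9 = 1.5042
r^2 - 1 = 1.5042^2 - 1 = 1.26262
T = 1/1.26262 = 0.792004
Efficiency = (1 - 0.792004)*100 = 20.8 %


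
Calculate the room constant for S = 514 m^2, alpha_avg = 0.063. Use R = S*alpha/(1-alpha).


R = 514 * 0.063 / (1 - 0.063) = 34.559 m^2


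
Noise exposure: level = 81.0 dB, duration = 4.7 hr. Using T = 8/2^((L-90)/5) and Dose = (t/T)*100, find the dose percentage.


T_allowed = 8 / 2^((81.0 - 90)/5) = 27.8576 hr
Dose = 4.7 / 27.8576 * 100 = 16.872 %


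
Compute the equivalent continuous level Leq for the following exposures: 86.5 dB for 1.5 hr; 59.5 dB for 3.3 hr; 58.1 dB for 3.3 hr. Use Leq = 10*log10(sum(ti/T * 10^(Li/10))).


T_total = 1.5 + 3.3 + 3.3 = 8.1 hr
(1.5/8.1) * 10^(86.5/10) = 8.27192e+07
(3.3/8.1) * 10^(59.5/10) = 363102
(3.3/8.1) * 10^(58.1/10) = 263044
Sum = 8.27192e+07 + 363102 + 263044 = 8.33453e+07
Leq = 10*log10(8.33453e+07) = 79.209 dB


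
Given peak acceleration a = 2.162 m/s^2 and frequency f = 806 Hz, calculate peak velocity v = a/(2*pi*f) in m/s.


omega = 2*pi*f = 2*pi*806 = 5064.25 rad/s
v = a / omega = 2.162 / 5064.25 = 0.00042691 m/s


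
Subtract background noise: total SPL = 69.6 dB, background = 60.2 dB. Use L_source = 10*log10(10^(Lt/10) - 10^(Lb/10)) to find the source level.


10^(69.6/10) = 9.12011e+06
10^(60.2/10) = 1.04713e+06
Difference = 9.12011e+06 - 1.04713e+06 = 8.07298e+06
L_source = 10*log10(8.07298e+06) = 69.07 dB


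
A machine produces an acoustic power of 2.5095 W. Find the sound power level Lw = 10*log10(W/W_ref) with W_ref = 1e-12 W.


W / W_ref = 2.5095 / 1e-12 = 2.5095e+12
Lw = 10 * log10(2.5095e+12) = 124 dB


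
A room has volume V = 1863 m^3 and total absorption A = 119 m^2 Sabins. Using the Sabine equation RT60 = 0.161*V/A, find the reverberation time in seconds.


RT60 = 0.161 * 1863 / 119 = 2.5205 s


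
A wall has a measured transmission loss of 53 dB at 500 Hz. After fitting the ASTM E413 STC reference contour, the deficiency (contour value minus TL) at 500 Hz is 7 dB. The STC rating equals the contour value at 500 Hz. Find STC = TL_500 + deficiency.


By ASTM E413, STC = value of the fitted reference contour at 500 Hz.
Contour value at 500 Hz = TL_500 + deficiency = 53 + 7 = 60
STC = 60


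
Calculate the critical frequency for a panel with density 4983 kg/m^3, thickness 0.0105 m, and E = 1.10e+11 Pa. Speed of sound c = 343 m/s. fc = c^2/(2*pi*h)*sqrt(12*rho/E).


12*rho/E = 12*4983/1.10e+11 = 5.436e-07
sqrt(12*rho/E) = sqrt(5.436e-07) = 0.000737292
c^2/(2*pi*h) = 343^2/(2*pi*0.0105) = 1.78328e+06
fc = 1.78328e+06 * 0.000737292 = 1314.8 Hz


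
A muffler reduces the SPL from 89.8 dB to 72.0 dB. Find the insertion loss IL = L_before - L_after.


Insertion loss = SPL without muffler - SPL with muffler
IL = 89.8 - 72.0 = 17.8 dB


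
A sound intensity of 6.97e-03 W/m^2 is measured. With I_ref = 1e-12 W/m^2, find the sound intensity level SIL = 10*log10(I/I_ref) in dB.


I / I_ref = 6.97e-03 / 1e-12 = 6.97e+09
SIL = 10 * log10(6.97e+09) = 98.432 dB


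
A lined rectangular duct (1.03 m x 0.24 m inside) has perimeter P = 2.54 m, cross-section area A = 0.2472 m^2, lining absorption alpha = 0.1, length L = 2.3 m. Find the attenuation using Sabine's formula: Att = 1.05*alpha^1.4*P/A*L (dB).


alpha^1.4 = 0.1^1.4 = 0.0398107
Attenuation rate = 1.05 * alpha^1.4 * P / A
= 1.05 * 0.0398107 * 2.54 / 0.2472 = 0.429511 dB/m
Total Att = 0.429511 * 2.3 = 0.98788 dB


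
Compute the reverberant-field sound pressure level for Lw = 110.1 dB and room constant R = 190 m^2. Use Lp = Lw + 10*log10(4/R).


4/R = 4/190 = 0.0210526
Lp = 110.1 + 10*log10(0.0210526) = 93.333 dB


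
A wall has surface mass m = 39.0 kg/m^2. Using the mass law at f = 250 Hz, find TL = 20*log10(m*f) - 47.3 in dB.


m * f = 39.0 * 250 = 9750
20*log10(9750) = 79.7801 dB
TL = 79.7801 - 47.3 = 32.48 dB


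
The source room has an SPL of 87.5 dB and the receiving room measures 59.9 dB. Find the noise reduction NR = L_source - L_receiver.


NR = L_source - L_receiver (difference between source and receiving room levels)
NR = 87.5 - 59.9 = 27.6 dB


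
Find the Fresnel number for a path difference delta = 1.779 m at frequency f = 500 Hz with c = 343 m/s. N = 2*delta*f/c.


N = 2*delta*f/c = 2*delta/lambda, where lambda = c/f
lambda = 343 / 500 = 0.686 m
N = 2 * 1.779 / 0.686 = 5.1866


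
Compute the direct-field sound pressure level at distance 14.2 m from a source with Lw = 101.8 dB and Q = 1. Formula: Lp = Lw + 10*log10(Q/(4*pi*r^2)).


4*pi*r^2 = 4*pi*14.2^2 = 2533.88 m^2
Q / (4*pi*r^2) = 1 / 2533.88 = 0.000394652
Lp = 101.8 + 10*log10(0.000394652) = 67.762 dB


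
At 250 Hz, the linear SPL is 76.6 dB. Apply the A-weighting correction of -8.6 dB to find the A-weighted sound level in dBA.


A-weighting table: 250 Hz -> -8.6 dB correction
SPL_A = SPL + correction = 76.6 + (-8.6) = 68 dBA


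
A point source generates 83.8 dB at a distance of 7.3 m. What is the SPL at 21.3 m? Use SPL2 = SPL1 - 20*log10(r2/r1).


r2/r1 = 21.3/7.3 = 2.91781
Correction = 20*log10(2.91781) = 9.30114 dB
SPL2 = 83.8 - 9.30114 = 74.499 dB


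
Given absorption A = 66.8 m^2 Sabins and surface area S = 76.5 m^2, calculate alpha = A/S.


Absorption coefficient = absorbed power / incident power
alpha = A / S = 66.8 / 76.5 = 0.8732


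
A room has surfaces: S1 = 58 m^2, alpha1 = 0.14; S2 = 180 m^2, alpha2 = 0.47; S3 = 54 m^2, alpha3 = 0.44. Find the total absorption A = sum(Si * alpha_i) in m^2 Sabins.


58 * 0.14 = 8.12
180 * 0.47 = 84.6
54 * 0.44 = 23.76
A_total = 8.12 + 84.6 + 23.76 = 116.48 m^2


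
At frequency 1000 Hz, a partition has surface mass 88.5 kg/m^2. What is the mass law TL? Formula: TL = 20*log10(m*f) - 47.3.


m * f = 88.5 * 1000 = 88500
20*log10(88500) = 98.9389 dB
TL = 98.9389 - 47.3 = 51.639 dB


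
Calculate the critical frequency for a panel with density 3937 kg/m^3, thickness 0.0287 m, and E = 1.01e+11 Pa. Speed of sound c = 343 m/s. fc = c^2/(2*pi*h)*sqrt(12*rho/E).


12*rho/E = 12*3937/1.01e+11 = 4.67762e-07
sqrt(12*rho/E) = sqrt(4.67762e-07) = 0.000683931
c^2/(2*pi*h) = 343^2/(2*pi*0.0287) = 652419
fc = 652419 * 0.000683931 = 446.21 Hz


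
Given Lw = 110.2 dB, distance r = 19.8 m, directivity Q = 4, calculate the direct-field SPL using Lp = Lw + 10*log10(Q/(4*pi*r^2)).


4*pi*r^2 = 4*pi*19.8^2 = 4926.52 m^2
Q / (4*pi*r^2) = 4 / 4926.52 = 0.000811932
Lp = 110.2 + 10*log10(0.000811932) = 79.295 dB


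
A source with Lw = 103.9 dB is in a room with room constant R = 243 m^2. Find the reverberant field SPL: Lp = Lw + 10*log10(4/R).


4/R = 4/243 = 0.0164609
Lp = 103.9 + 10*log10(0.0164609) = 86.065 dB


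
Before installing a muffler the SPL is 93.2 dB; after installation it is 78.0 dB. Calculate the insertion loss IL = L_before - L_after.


Insertion loss = SPL without muffler - SPL with muffler
IL = 93.2 - 78.0 = 15.2 dB


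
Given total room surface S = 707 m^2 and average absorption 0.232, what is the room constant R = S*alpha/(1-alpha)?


R = 707 * 0.232 / (1 - 0.232) = 213.57 m^2


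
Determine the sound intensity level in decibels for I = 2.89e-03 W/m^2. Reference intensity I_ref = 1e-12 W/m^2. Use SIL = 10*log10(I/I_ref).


I / I_ref = 2.89e-03 / 1e-12 = 2.89e+09
SIL = 10 * log10(2.89e+09) = 94.609 dB


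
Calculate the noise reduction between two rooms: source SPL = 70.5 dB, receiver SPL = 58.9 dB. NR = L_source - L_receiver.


NR = L_source - L_receiver (difference between source and receiving room levels)
NR = 70.5 - 58.9 = 11.6 dB


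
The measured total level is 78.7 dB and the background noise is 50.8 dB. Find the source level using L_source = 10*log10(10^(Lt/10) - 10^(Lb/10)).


10^(78.7/10) = 7.4131e+07
10^(50.8/10) = 120226
Difference = 7.4131e+07 - 120226 = 7.40108e+07
L_source = 10*log10(7.40108e+07) = 78.693 dB


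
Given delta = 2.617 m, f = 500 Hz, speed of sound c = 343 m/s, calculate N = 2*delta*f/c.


N = 2*delta*f/c = 2*delta/lambda, where lambda = c/f
lambda = 343 / 500 = 0.686 m
N = 2 * 2.617 / 0.686 = 7.6297


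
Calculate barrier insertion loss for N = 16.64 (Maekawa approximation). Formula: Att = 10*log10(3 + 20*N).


3 + 20*N = 3 + 20*16.64 = 335.8
Att = 10*log10(335.8) = 25.261 dB


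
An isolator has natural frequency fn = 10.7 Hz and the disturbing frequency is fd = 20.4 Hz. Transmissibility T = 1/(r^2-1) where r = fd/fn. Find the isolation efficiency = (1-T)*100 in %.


r = 20.4 / 10.7 = 1.90654
r^2 - 1 = 1.90654^2 - 1 = 2.63489
T = 1/2.63489 = 0.379522
Efficiency = (1 - 0.379522)*100 = 62.048 %


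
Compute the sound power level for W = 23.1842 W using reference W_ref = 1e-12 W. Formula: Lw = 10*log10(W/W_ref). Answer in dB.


W / W_ref = 23.1842 / 1e-12 = 2.31842e+13
Lw = 10 * log10(2.31842e+13) = 133.65 dB


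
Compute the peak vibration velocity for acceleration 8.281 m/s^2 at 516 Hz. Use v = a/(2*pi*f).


omega = 2*pi*f = 2*pi*516 = 3242.12 rad/s
v = a / omega = 8.281 / 3242.12 = 0.0025542 m/s


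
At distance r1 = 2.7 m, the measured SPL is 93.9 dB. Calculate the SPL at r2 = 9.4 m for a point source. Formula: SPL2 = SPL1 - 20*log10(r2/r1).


r2/r1 = 9.4/2.7 = 3.48148
Correction = 20*log10(3.48148) = 10.8353 dB
SPL2 = 93.9 - 10.8353 = 83.065 dB


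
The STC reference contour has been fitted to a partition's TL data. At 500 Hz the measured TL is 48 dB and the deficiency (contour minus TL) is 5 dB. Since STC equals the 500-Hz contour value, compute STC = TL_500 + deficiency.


By ASTM E413, STC = value of the fitted reference contour at 500 Hz.
Contour value at 500 Hz = TL_500 + deficiency = 48 + 5 = 53
STC = 53


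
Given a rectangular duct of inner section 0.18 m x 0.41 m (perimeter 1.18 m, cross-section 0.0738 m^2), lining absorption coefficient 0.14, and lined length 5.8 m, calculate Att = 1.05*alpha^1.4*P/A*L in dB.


alpha^1.4 = 0.14^1.4 = 0.0637645
Attenuation rate = 1.05 * alpha^1.4 * P / A
= 1.05 * 0.0637645 * 1.18 / 0.0738 = 1.07052 dB/m
Total Att = 1.07052 * 5.8 = 6.209 dB


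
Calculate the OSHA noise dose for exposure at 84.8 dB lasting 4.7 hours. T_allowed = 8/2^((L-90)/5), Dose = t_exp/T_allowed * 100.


T_allowed = 8 / 2^((84.8 - 90)/5) = 16.4498 hr
Dose = 4.7 / 16.4498 * 100 = 28.572 %


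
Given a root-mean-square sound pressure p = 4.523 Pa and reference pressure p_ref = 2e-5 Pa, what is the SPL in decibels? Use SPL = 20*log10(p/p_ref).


p / p_ref = 4.523 / 2e-5 = 226150
SPL = 20 * log10(226150) = 107.09 dB


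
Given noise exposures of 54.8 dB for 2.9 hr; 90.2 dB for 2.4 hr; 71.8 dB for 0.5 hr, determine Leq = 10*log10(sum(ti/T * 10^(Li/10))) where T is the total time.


T_total = 2.9 + 2.4 + 0.5 = 5.8 hr
(2.9/5.8) * 10^(54.8/10) = 150998
(2.4/5.8) * 10^(90.2/10) = 4.33295e+08
(0.5/5.8) * 10^(71.8/10) = 1.30479e+06
Sum = 150998 + 4.33295e+08 + 1.30479e+06 = 4.34751e+08
Leq = 10*log10(4.34751e+08) = 86.382 dB


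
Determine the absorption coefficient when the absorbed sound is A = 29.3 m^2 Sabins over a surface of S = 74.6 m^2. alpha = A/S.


Absorption coefficient = absorbed power / incident power
alpha = A / S = 29.3 / 74.6 = 0.39276


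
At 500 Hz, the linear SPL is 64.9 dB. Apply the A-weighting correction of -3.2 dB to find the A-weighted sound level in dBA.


A-weighting table: 500 Hz -> -3.2 dB correction
SPL_A = SPL + correction = 64.9 + (-3.2) = 61.7 dBA


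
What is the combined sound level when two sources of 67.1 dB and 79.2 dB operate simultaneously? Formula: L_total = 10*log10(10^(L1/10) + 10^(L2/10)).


10^(67.1/10) = 5.12861e+06
10^(79.2/10) = 8.31764e+07
Sum = 5.12861e+06 + 8.31764e+07 = 8.8305e+07
L_total = 10*log10(8.8305e+07) = 79.46 dB


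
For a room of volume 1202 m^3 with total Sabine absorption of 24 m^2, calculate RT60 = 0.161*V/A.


RT60 = 0.161 * 1202 / 24 = 8.0634 s


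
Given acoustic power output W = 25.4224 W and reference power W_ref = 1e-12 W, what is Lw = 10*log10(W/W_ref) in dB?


W / W_ref = 25.4224 / 1e-12 = 2.54224e+13
Lw = 10 * log10(2.54224e+13) = 134.05 dB


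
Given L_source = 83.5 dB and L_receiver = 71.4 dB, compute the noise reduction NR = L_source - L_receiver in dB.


NR = L_source - L_receiver (difference between source and receiving room levels)
NR = 83.5 - 71.4 = 12.1 dB


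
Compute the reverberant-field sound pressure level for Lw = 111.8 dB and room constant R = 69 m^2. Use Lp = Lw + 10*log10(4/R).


4/R = 4/69 = 0.057971
Lp = 111.8 + 10*log10(0.057971) = 99.432 dB


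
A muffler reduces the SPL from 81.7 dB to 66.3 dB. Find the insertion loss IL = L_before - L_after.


Insertion loss = SPL without muffler - SPL with muffler
IL = 81.7 - 66.3 = 15.4 dB


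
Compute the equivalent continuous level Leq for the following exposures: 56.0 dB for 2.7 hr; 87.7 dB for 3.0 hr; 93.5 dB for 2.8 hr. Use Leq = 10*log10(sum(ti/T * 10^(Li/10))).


T_total = 2.7 + 3.0 + 2.8 = 8.5 hr
(2.7/8.5) * 10^(56.0/10) = 126458
(3.0/8.5) * 10^(87.7/10) = 2.07827e+08
(2.8/8.5) * 10^(93.5/10) = 7.37461e+08
Sum = 126458 + 2.07827e+08 + 7.37461e+08 = 9.45414e+08
Leq = 10*log10(9.45414e+08) = 89.756 dB


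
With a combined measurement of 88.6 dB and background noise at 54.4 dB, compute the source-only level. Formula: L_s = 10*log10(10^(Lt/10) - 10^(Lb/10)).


10^(88.6/10) = 7.24436e+08
10^(54.4/10) = 275423
Difference = 7.24436e+08 - 275423 = 7.24161e+08
L_source = 10*log10(7.24161e+08) = 88.598 dB


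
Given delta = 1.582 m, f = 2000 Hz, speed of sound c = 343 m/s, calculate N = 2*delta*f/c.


N = 2*delta*f/c = 2*delta/lambda, where lambda = c/f
lambda = 343 / 2000 = 0.1715 m
N = 2 * 1.582 / 0.1715 = 18.449


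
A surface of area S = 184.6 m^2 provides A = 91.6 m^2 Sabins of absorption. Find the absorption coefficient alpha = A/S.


Absorption coefficient = absorbed power / incident power
alpha = A / S = 91.6 / 184.6 = 0.49621


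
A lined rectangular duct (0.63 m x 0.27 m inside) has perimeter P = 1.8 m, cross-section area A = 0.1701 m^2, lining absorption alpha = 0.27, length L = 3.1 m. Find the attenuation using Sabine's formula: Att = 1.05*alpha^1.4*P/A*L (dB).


alpha^1.4 = 0.27^1.4 = 0.159922
Attenuation rate = 1.05 * alpha^1.4 * P / A
= 1.05 * 0.159922 * 1.8 / 0.1701 = 1.77691 dB/m
Total Att = 1.77691 * 3.1 = 5.5084 dB


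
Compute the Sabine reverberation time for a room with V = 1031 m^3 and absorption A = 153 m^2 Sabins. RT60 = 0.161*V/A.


RT60 = 0.161 * 1031 / 153 = 1.0849 s


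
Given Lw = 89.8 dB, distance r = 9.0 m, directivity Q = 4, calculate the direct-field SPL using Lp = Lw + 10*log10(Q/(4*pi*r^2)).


4*pi*r^2 = 4*pi*9.0^2 = 1017.88 m^2
Q / (4*pi*r^2) = 4 / 1017.88 = 0.00392974
Lp = 89.8 + 10*log10(0.00392974) = 65.744 dB


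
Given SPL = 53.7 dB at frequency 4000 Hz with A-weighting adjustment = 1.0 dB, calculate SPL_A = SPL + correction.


A-weighting table: 4000 Hz -> 1.0 dB correction
SPL_A = SPL + correction = 53.7 + (1.0) = 54.7 dBA


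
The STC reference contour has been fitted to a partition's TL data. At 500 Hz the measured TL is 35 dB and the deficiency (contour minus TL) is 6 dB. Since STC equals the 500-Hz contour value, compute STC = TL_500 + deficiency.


By ASTM E413, STC = value of the fitted reference contour at 500 Hz.
Contour value at 500 Hz = TL_500 + deficiency = 35 + 6 = 41
STC = 41


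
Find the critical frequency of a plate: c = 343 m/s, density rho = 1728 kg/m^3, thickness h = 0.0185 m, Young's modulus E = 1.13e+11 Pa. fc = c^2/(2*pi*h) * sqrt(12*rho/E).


12*rho/E = 12*1728/1.13e+11 = 1.83504e-07
sqrt(12*rho/E) = sqrt(1.83504e-07) = 0.000428374
c^2/(2*pi*h) = 343^2/(2*pi*0.0185) = 1.01213e+06
fc = 1.01213e+06 * 0.000428374 = 433.57 Hz


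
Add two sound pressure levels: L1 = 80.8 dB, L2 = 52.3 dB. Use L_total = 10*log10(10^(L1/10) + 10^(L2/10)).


10^(80.8/10) = 1.20226e+08
10^(52.3/10) = 169824
Sum = 1.20226e+08 + 169824 = 1.20396e+08
L_total = 10*log10(1.20396e+08) = 80.806 dB


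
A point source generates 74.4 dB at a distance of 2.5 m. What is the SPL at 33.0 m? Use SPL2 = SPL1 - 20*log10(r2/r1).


r2/r1 = 33.0/2.5 = 13.2
Correction = 20*log10(13.2) = 22.4115 dB
SPL2 = 74.4 - 22.4115 = 51.989 dB


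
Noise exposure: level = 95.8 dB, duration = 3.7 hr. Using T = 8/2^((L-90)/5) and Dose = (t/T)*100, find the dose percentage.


T_allowed = 8 / 2^((95.8 - 90)/5) = 3.5801 hr
Dose = 3.7 / 3.5801 * 100 = 103.35 %


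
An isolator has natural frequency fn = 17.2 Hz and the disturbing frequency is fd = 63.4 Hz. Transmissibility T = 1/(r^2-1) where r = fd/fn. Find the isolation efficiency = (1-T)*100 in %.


r = 63.4 / 17.2 = 3.68605
r^2 - 1 = 3.68605^2 - 1 = 12.587
T = 1/12.587 = 0.079447
Efficiency = (1 - 0.079447)*100 = 92.055 %


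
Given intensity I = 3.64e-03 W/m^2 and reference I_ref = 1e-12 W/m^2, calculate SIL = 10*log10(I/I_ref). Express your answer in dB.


I / I_ref = 3.64e-03 / 1e-12 = 3.64e+09
SIL = 10 * log10(3.64e+09) = 95.611 dB


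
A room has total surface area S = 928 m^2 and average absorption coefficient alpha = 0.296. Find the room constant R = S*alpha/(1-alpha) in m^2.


R = 928 * 0.296 / (1 - 0.296) = 390.18 m^2


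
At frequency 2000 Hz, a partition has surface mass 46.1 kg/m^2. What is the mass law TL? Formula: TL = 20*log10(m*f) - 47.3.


m * f = 46.1 * 2000 = 92200
20*log10(92200) = 99.2946 dB
TL = 99.2946 - 47.3 = 51.995 dB


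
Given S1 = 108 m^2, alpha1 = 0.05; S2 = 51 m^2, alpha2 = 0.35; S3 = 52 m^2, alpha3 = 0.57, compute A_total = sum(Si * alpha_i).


108 * 0.05 = 5.4
51 * 0.35 = 17.85
52 * 0.57 = 29.64
A_total = 5.4 + 17.85 + 29.64 = 52.89 m^2


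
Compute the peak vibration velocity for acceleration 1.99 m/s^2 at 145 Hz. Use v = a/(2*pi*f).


omega = 2*pi*f = 2*pi*145 = 911.062 rad/s
v = a / omega = 1.99 / 911.062 = 0.0021843 m/s


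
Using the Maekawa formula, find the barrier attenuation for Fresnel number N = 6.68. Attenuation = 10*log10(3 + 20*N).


3 + 20*N = 3 + 20*6.68 = 136.6
Att = 10*log10(136.6) = 21.355 dB


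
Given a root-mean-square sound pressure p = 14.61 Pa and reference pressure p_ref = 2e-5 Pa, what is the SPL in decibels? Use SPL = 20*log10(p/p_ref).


p / p_ref = 14.61 / 2e-5 = 730500
SPL = 20 * log10(730500) = 117.27 dB


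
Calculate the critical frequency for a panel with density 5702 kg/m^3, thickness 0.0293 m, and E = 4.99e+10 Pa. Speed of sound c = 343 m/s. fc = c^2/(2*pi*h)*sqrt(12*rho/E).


12*rho/E = 12*5702/4.99e+10 = 1.37122e-06
sqrt(12*rho/E) = sqrt(1.37122e-06) = 0.00117099
c^2/(2*pi*h) = 343^2/(2*pi*0.0293) = 639059
fc = 639059 * 0.00117099 = 748.33 Hz


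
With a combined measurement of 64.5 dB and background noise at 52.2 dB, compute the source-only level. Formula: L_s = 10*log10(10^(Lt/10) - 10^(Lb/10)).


10^(64.5/10) = 2.81838e+06
10^(52.2/10) = 165959
Difference = 2.81838e+06 - 165959 = 2.65242e+06
L_source = 10*log10(2.65242e+06) = 64.236 dB


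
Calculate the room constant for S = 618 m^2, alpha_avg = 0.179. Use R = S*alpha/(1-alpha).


R = 618 * 0.179 / (1 - 0.179) = 134.74 m^2


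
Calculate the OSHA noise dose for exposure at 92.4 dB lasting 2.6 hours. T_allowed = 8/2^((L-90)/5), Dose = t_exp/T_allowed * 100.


T_allowed = 8 / 2^((92.4 - 90)/5) = 5.73582 hr
Dose = 2.6 / 5.73582 * 100 = 45.329 %


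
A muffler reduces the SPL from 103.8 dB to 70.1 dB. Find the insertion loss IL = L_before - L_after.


Insertion loss = SPL without muffler - SPL with muffler
IL = 103.8 - 70.1 = 33.7 dB


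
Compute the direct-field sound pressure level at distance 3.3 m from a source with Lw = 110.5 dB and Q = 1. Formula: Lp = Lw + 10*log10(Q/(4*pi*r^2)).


4*pi*r^2 = 4*pi*3.3^2 = 136.848 m^2
Q / (4*pi*r^2) = 1 / 136.848 = 0.00730738
Lp = 110.5 + 10*log10(0.00730738) = 89.138 dB


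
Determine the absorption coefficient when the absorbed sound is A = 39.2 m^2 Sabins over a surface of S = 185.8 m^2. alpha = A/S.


Absorption coefficient = absorbed power / incident power
alpha = A / S = 39.2 / 185.8 = 0.21098


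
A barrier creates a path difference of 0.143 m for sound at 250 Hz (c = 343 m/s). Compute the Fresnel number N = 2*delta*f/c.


N = 2*delta*f/c = 2*delta/lambda, where lambda = c/f
lambda = 343 / 250 = 1.372 m
N = 2 * 0.143 / 1.372 = 0.20845


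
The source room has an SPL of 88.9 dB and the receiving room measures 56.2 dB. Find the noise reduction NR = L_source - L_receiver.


NR = L_source - L_receiver (difference between source and receiving room levels)
NR = 88.9 - 56.2 = 32.7 dB


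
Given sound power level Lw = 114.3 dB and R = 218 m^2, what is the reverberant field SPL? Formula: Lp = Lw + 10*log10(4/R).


4/R = 4/218 = 0.0183486
Lp = 114.3 + 10*log10(0.0183486) = 96.936 dB


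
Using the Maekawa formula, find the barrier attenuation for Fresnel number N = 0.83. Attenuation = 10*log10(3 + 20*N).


3 + 20*N = 3 + 20*0.83 = 19.6
Att = 10*log10(19.6) = 12.923 dB


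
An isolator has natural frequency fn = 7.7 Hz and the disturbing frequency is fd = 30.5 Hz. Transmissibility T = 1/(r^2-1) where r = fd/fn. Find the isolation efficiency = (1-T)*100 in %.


r = 30.5 / 7.7 = 3.96104
r^2 - 1 = 3.96104^2 - 1 = 14.6898
T = 1/14.6898 = 0.0680744
Efficiency = (1 - 0.0680744)*100 = 93.193 %


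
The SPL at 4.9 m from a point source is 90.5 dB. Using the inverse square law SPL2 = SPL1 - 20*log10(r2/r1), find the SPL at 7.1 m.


r2/r1 = 7.1/4.9 = 1.44898
Correction = 20*log10(1.44898) = 3.22125 dB
SPL2 = 90.5 - 3.22125 = 87.279 dB


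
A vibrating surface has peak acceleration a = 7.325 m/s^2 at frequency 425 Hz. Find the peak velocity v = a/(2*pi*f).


omega = 2*pi*f = 2*pi*425 = 2670.35 rad/s
v = a / omega = 7.325 / 2670.35 = 0.0027431 m/s


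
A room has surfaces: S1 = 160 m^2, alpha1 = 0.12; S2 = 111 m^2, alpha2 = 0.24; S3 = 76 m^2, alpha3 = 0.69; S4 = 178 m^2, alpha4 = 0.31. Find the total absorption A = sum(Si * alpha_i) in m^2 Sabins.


160 * 0.12 = 19.2
111 * 0.24 = 26.64
76 * 0.69 = 52.44
178 * 0.31 = 55.18
A_total = 19.2 + 26.64 + 52.44 + 55.18 = 153.46 m^2


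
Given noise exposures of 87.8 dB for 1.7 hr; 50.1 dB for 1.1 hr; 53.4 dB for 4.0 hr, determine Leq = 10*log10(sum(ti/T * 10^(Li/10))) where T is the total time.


T_total = 1.7 + 1.1 + 4.0 = 6.8 hr
(1.7/6.8) * 10^(87.8/10) = 1.5064e+08
(1.1/6.8) * 10^(50.1/10) = 16553.3
(4.0/6.8) * 10^(53.4/10) = 128692
Sum = 1.5064e+08 + 16553.3 + 128692 = 1.50785e+08
Leq = 10*log10(1.50785e+08) = 81.784 dB


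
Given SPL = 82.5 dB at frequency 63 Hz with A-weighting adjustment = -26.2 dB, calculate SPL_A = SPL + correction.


A-weighting table: 63 Hz -> -26.2 dB correction
SPL_A = SPL + correction = 82.5 + (-26.2) = 56.3 dBA


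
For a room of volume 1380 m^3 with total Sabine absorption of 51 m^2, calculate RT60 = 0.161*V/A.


RT60 = 0.161 * 1380 / 51 = 4.3565 s


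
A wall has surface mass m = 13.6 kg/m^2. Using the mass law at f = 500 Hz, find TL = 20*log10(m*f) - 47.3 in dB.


m * f = 13.6 * 500 = 6800
20*log10(6800) = 76.6502 dB
TL = 76.6502 - 47.3 = 29.35 dB


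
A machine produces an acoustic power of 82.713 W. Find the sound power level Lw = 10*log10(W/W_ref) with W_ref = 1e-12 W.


W / W_ref = 82.713 / 1e-12 = 8.2713e+13
Lw = 10 * log10(8.2713e+13) = 139.18 dB


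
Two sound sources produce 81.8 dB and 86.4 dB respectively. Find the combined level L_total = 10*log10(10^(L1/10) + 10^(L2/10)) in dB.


10^(81.8/10) = 1.51356e+08
10^(86.4/10) = 4.36516e+08
Sum = 1.51356e+08 + 4.36516e+08 = 5.87872e+08
L_total = 10*log10(5.87872e+08) = 87.693 dB


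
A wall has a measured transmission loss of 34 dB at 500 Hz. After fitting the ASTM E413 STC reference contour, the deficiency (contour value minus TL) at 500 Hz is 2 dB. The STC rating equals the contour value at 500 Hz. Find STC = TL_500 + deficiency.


By ASTM E413, STC = value of the fitted reference contour at 500 Hz.
Contour value at 500 Hz = TL_500 + deficiency = 34 + 2 = 36
STC = 36


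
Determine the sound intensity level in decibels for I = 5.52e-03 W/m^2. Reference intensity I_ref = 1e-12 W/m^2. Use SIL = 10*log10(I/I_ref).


I / I_ref = 5.52e-03 / 1e-12 = 5.52e+09
SIL = 10 * log10(5.52e+09) = 97.419 dB


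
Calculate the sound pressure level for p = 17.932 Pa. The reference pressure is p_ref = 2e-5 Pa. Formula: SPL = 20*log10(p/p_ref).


p / p_ref = 17.932 / 2e-5 = 896600
SPL = 20 * log10(896600) = 119.05 dB


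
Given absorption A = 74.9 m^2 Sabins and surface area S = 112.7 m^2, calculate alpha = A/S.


Absorption coefficient = absorbed power / incident power
alpha = A / S = 74.9 / 112.7 = 0.6646


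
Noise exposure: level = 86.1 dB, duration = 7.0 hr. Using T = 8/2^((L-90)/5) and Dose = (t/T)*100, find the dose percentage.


T_allowed = 8 / 2^((86.1 - 90)/5) = 13.737 hr
Dose = 7.0 / 13.737 * 100 = 50.957 %


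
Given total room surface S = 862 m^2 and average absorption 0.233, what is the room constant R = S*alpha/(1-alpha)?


R = 862 * 0.233 / (1 - 0.233) = 261.86 m^2


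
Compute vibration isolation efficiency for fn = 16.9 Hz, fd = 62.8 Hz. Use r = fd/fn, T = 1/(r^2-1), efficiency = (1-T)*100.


r = 62.8 / 16.9 = 3.71598
r^2 - 1 = 3.71598^2 - 1 = 12.8085
T = 1/12.8085 = 0.0780732
Efficiency = (1 - 0.0780732)*100 = 92.193 %


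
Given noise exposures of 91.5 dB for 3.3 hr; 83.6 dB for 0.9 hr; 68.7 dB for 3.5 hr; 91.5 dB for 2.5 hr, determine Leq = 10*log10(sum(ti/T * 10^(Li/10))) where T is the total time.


T_total = 3.3 + 0.9 + 3.5 + 2.5 = 10.2 hr
(3.3/10.2) * 10^(91.5/10) = 4.56997e+08
(0.9/10.2) * 10^(83.6/10) = 2.02135e+07
(3.5/10.2) * 10^(68.7/10) = 2.54371e+06
(2.5/10.2) * 10^(91.5/10) = 3.4621e+08
Sum = 4.56997e+08 + 2.02135e+07 + 2.54371e+06 + 3.4621e+08 = 8.25964e+08
Leq = 10*log10(8.25964e+08) = 89.17 dB


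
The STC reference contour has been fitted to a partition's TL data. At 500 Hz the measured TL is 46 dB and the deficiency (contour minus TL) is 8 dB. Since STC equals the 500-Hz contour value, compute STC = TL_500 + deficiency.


By ASTM E413, STC = value of the fitted reference contour at 500 Hz.
Contour value at 500 Hz = TL_500 + deficiency = 46 + 8 = 54
STC = 54


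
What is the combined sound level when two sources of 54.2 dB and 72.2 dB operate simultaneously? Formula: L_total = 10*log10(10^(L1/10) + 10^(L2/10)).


10^(54.2/10) = 263027
10^(72.2/10) = 1.65959e+07
Sum = 263027 + 1.65959e+07 = 1.68589e+07
L_total = 10*log10(1.68589e+07) = 72.268 dB


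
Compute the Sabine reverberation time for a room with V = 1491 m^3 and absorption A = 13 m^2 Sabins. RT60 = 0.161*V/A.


RT60 = 0.161 * 1491 / 13 = 18.465 s


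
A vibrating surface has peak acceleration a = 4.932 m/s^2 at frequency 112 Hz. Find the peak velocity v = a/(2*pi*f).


omega = 2*pi*f = 2*pi*112 = 703.717 rad/s
v = a / omega = 4.932 / 703.717 = 0.0070085 m/s


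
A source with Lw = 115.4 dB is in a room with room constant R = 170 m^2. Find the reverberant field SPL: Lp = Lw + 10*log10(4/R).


4/R = 4/170 = 0.0235294
Lp = 115.4 + 10*log10(0.0235294) = 99.116 dB


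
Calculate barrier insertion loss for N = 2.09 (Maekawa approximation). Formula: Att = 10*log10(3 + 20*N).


3 + 20*N = 3 + 20*2.09 = 44.8
Att = 10*log10(44.8) = 16.513 dB


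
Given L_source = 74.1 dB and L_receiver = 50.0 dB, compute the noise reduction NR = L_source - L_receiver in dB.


NR = L_source - L_receiver (difference between source and receiving room levels)
NR = 74.1 - 50.0 = 24.1 dB


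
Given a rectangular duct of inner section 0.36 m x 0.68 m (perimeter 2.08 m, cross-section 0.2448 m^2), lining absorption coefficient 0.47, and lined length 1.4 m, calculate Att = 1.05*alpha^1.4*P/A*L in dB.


alpha^1.4 = 0.47^1.4 = 0.347486
Attenuation rate = 1.05 * alpha^1.4 * P / A
= 1.05 * 0.347486 * 2.08 / 0.2448 = 3.10012 dB/m
Total Att = 3.10012 * 1.4 = 4.3402 dB


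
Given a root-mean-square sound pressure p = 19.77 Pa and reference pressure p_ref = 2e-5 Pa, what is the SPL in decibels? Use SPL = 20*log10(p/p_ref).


p / p_ref = 19.77 / 2e-5 = 988500
SPL = 20 * log10(988500) = 119.9 dB


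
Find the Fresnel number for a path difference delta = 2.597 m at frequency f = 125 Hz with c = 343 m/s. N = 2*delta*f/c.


N = 2*delta*f/c = 2*delta/lambda, where lambda = c/f
lambda = 343 / 125 = 2.744 m
N = 2 * 2.597 / 2.744 = 1.8929
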